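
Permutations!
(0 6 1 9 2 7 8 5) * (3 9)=(0 6 1 3 9 2 7 8 5)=[6, 3, 7, 9, 4, 0, 1, 8, 5, 2]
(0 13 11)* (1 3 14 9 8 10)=(0 13 11)(1 3 14 9 8 10)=[13, 3, 2, 14, 4, 5, 6, 7, 10, 8, 1, 0, 12, 11, 9]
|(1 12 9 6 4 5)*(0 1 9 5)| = 7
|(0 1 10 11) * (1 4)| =|(0 4 1 10 11)| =5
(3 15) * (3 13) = [0, 1, 2, 15, 4, 5, 6, 7, 8, 9, 10, 11, 12, 3, 14, 13] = (3 15 13)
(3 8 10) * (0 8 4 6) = (0 8 10 3 4 6) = [8, 1, 2, 4, 6, 5, 0, 7, 10, 9, 3]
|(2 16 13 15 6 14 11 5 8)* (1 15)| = |(1 15 6 14 11 5 8 2 16 13)| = 10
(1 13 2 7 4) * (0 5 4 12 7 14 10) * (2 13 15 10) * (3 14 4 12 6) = [5, 15, 4, 14, 1, 12, 3, 6, 8, 9, 0, 11, 7, 13, 2, 10] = (0 5 12 7 6 3 14 2 4 1 15 10)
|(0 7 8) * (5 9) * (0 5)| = 5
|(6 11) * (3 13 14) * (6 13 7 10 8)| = 8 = |(3 7 10 8 6 11 13 14)|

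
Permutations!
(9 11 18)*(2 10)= [0, 1, 10, 3, 4, 5, 6, 7, 8, 11, 2, 18, 12, 13, 14, 15, 16, 17, 9]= (2 10)(9 11 18)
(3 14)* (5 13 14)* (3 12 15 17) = (3 5 13 14 12 15 17) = [0, 1, 2, 5, 4, 13, 6, 7, 8, 9, 10, 11, 15, 14, 12, 17, 16, 3]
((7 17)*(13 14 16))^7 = ((7 17)(13 14 16))^7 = (7 17)(13 14 16)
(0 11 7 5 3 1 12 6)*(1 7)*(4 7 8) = (0 11 1 12 6)(3 8 4 7 5) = [11, 12, 2, 8, 7, 3, 0, 5, 4, 9, 10, 1, 6]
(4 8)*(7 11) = (4 8)(7 11) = [0, 1, 2, 3, 8, 5, 6, 11, 4, 9, 10, 7]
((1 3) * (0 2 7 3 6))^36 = (7)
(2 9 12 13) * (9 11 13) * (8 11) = [0, 1, 8, 3, 4, 5, 6, 7, 11, 12, 10, 13, 9, 2] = (2 8 11 13)(9 12)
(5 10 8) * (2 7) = [0, 1, 7, 3, 4, 10, 6, 2, 5, 9, 8] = (2 7)(5 10 8)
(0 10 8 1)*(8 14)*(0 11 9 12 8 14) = [10, 11, 2, 3, 4, 5, 6, 7, 1, 12, 0, 9, 8, 13, 14] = (14)(0 10)(1 11 9 12 8)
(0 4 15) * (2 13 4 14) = (0 14 2 13 4 15) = [14, 1, 13, 3, 15, 5, 6, 7, 8, 9, 10, 11, 12, 4, 2, 0]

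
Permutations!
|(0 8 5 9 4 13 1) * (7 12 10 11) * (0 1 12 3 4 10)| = 11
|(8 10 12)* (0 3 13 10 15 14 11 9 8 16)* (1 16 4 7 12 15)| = 33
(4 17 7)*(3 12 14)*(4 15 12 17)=[0, 1, 2, 17, 4, 5, 6, 15, 8, 9, 10, 11, 14, 13, 3, 12, 16, 7]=(3 17 7 15 12 14)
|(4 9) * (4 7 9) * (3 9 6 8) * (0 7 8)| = |(0 7 6)(3 9 8)| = 3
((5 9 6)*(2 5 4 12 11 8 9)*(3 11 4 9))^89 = (2 5)(3 8 11)(4 12)(6 9) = ((2 5)(3 11 8)(4 12)(6 9))^89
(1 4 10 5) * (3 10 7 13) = (1 4 7 13 3 10 5) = [0, 4, 2, 10, 7, 1, 6, 13, 8, 9, 5, 11, 12, 3]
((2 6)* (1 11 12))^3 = (12)(2 6)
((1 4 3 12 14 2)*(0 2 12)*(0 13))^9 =(0 4)(1 13)(2 3)(12 14)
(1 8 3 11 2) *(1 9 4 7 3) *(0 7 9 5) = (0 7 3 11 2 5)(1 8)(4 9) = [7, 8, 5, 11, 9, 0, 6, 3, 1, 4, 10, 2]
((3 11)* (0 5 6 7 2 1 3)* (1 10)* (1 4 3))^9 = (11)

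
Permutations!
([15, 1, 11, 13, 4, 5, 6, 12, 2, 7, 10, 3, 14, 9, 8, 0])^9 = [15, 1, 2, 3, 4, 5, 6, 7, 8, 9, 10, 11, 12, 13, 14, 0]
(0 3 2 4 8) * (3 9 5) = [9, 1, 4, 2, 8, 3, 6, 7, 0, 5] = (0 9 5 3 2 4 8)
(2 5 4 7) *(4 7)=(2 5 7)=[0, 1, 5, 3, 4, 7, 6, 2]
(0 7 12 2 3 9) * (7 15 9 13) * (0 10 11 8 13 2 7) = (0 15 9 10 11 8 13)(2 3)(7 12) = [15, 1, 3, 2, 4, 5, 6, 12, 13, 10, 11, 8, 7, 0, 14, 9]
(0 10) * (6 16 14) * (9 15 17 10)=(0 9 15 17 10)(6 16 14)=[9, 1, 2, 3, 4, 5, 16, 7, 8, 15, 0, 11, 12, 13, 6, 17, 14, 10]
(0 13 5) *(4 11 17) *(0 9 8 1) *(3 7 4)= [13, 0, 2, 7, 11, 9, 6, 4, 1, 8, 10, 17, 12, 5, 14, 15, 16, 3]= (0 13 5 9 8 1)(3 7 4 11 17)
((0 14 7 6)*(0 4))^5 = ((0 14 7 6 4))^5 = (14)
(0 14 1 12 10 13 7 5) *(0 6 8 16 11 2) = [14, 12, 0, 3, 4, 6, 8, 5, 16, 9, 13, 2, 10, 7, 1, 15, 11] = (0 14 1 12 10 13 7 5 6 8 16 11 2)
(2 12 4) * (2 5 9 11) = (2 12 4 5 9 11) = [0, 1, 12, 3, 5, 9, 6, 7, 8, 11, 10, 2, 4]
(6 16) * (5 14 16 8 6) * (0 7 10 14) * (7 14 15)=(0 14 16 5)(6 8)(7 10 15)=[14, 1, 2, 3, 4, 0, 8, 10, 6, 9, 15, 11, 12, 13, 16, 7, 5]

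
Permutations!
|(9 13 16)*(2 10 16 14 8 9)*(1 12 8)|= |(1 12 8 9 13 14)(2 10 16)|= 6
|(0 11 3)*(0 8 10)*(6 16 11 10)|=|(0 10)(3 8 6 16 11)|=10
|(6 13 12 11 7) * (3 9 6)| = 7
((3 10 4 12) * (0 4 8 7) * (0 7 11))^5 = ((0 4 12 3 10 8 11))^5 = (0 8 3 4 11 10 12)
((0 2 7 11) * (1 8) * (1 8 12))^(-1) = ((0 2 7 11)(1 12))^(-1) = (0 11 7 2)(1 12)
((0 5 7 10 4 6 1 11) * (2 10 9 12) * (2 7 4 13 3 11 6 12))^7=((0 5 4 12 7 9 2 10 13 3 11)(1 6))^7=(0 10 12 11 2 4 3 9 5 13 7)(1 6)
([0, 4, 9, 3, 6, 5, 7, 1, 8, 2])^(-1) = (1 7 6 4)(2 9)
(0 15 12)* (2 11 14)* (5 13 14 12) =(0 15 5 13 14 2 11 12) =[15, 1, 11, 3, 4, 13, 6, 7, 8, 9, 10, 12, 0, 14, 2, 5]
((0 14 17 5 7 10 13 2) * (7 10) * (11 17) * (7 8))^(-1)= (0 2 13 10 5 17 11 14)(7 8)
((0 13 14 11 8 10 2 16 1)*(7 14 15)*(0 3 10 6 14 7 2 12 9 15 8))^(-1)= (0 11 14 6 8 13)(1 16 2 15 9 12 10 3)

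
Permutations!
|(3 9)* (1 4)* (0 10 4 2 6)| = 6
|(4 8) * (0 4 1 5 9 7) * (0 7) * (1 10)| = 7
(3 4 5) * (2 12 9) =(2 12 9)(3 4 5) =[0, 1, 12, 4, 5, 3, 6, 7, 8, 2, 10, 11, 9]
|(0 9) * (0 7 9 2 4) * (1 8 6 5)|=12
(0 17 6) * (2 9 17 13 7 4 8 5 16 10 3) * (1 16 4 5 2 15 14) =(0 13 7 5 4 8 2 9 17 6)(1 16 10 3 15 14) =[13, 16, 9, 15, 8, 4, 0, 5, 2, 17, 3, 11, 12, 7, 1, 14, 10, 6]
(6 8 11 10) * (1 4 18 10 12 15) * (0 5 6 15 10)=(0 5 6 8 11 12 10 15 1 4 18)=[5, 4, 2, 3, 18, 6, 8, 7, 11, 9, 15, 12, 10, 13, 14, 1, 16, 17, 0]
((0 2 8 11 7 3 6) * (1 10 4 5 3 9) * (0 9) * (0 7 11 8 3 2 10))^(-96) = ((11)(0 10 4 5 2 3 6 9 1))^(-96) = (11)(0 5 6)(1 4 3)(2 9 10)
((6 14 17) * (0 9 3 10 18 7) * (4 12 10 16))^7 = (0 18 12 16 9 7 10 4 3)(6 14 17)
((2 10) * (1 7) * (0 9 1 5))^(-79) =((0 9 1 7 5)(2 10))^(-79) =(0 9 1 7 5)(2 10)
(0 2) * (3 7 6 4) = [2, 1, 0, 7, 3, 5, 4, 6] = (0 2)(3 7 6 4)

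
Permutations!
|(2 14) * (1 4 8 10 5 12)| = 6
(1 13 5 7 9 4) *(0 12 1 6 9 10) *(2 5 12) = (0 2 5 7 10)(1 13 12)(4 6 9) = [2, 13, 5, 3, 6, 7, 9, 10, 8, 4, 0, 11, 1, 12]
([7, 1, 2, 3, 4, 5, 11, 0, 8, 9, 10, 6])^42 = (11)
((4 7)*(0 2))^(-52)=((0 2)(4 7))^(-52)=(7)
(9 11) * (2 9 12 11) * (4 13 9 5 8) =(2 5 8 4 13 9)(11 12) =[0, 1, 5, 3, 13, 8, 6, 7, 4, 2, 10, 12, 11, 9]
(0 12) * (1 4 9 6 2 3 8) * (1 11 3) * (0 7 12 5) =(0 5)(1 4 9 6 2)(3 8 11)(7 12) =[5, 4, 1, 8, 9, 0, 2, 12, 11, 6, 10, 3, 7]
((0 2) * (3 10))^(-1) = ((0 2)(3 10))^(-1) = (0 2)(3 10)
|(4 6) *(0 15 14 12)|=|(0 15 14 12)(4 6)|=4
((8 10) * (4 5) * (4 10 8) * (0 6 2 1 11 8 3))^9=((0 6 2 1 11 8 3)(4 5 10))^9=(0 2 11 3 6 1 8)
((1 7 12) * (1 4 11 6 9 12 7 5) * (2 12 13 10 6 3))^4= ((1 5)(2 12 4 11 3)(6 9 13 10))^4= (13)(2 3 11 4 12)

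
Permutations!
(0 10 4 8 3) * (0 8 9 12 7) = (0 10 4 9 12 7)(3 8) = [10, 1, 2, 8, 9, 5, 6, 0, 3, 12, 4, 11, 7]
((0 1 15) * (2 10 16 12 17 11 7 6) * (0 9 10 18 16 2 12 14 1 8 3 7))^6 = ((0 8 3 7 6 12 17 11)(1 15 9 10 2 18 16 14))^6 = (0 17 6 3)(1 16 2 9)(7 8 11 12)(10 15 14 18)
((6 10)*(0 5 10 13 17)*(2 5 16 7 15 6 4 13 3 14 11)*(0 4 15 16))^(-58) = (2 14 6 10)(3 15 5 11)(4 17 13)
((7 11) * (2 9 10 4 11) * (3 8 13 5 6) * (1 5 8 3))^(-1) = (1 6 5)(2 7 11 4 10 9)(8 13)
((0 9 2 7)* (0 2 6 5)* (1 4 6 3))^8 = ((0 9 3 1 4 6 5)(2 7))^8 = (0 9 3 1 4 6 5)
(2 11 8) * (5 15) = (2 11 8)(5 15) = [0, 1, 11, 3, 4, 15, 6, 7, 2, 9, 10, 8, 12, 13, 14, 5]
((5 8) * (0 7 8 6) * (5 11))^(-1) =((0 7 8 11 5 6))^(-1) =(0 6 5 11 8 7)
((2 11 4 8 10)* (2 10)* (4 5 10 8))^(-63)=(2 5 8 11 10)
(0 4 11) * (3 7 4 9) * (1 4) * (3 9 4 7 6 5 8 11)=(0 4 3 6 5 8 11)(1 7)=[4, 7, 2, 6, 3, 8, 5, 1, 11, 9, 10, 0]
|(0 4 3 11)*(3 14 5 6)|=|(0 4 14 5 6 3 11)|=7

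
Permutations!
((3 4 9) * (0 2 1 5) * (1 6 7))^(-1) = (0 5 1 7 6 2)(3 9 4)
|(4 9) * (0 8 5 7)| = 4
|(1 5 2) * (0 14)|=|(0 14)(1 5 2)|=6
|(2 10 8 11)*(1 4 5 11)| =|(1 4 5 11 2 10 8)| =7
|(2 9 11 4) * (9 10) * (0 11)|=6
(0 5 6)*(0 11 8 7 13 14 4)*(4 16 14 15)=[5, 1, 2, 3, 0, 6, 11, 13, 7, 9, 10, 8, 12, 15, 16, 4, 14]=(0 5 6 11 8 7 13 15 4)(14 16)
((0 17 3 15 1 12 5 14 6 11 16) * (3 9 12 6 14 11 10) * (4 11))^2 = (0 9 5 11)(1 10 15 6 3)(4 16 17 12)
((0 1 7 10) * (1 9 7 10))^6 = (0 9 7 1 10)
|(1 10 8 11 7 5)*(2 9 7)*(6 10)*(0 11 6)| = 21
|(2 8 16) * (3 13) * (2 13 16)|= |(2 8)(3 16 13)|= 6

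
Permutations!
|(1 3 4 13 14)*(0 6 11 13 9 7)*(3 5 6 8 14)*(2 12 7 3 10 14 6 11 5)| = 12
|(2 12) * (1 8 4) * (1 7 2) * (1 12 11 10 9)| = |(12)(1 8 4 7 2 11 10 9)| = 8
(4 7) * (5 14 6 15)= (4 7)(5 14 6 15)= [0, 1, 2, 3, 7, 14, 15, 4, 8, 9, 10, 11, 12, 13, 6, 5]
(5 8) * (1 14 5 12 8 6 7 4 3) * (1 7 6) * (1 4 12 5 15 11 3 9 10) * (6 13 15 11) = (1 14 11 3 7 12 8 5 4 9 10)(6 13 15) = [0, 14, 2, 7, 9, 4, 13, 12, 5, 10, 1, 3, 8, 15, 11, 6]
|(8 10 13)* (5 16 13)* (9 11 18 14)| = 20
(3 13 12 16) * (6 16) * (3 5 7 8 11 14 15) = (3 13 12 6 16 5 7 8 11 14 15) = [0, 1, 2, 13, 4, 7, 16, 8, 11, 9, 10, 14, 6, 12, 15, 3, 5]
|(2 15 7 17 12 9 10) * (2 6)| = |(2 15 7 17 12 9 10 6)| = 8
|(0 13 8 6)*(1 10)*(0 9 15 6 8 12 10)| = |(0 13 12 10 1)(6 9 15)| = 15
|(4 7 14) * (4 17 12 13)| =6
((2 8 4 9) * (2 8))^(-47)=((4 9 8))^(-47)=(4 9 8)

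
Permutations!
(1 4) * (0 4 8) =(0 4 1 8) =[4, 8, 2, 3, 1, 5, 6, 7, 0]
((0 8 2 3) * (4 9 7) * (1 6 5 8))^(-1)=(0 3 2 8 5 6 1)(4 7 9)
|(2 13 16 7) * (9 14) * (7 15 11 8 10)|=|(2 13 16 15 11 8 10 7)(9 14)|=8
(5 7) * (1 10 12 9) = (1 10 12 9)(5 7) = [0, 10, 2, 3, 4, 7, 6, 5, 8, 1, 12, 11, 9]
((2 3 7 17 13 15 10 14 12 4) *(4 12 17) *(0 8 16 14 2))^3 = ((0 8 16 14 17 13 15 10 2 3 7 4))^3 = (0 14 15 3)(2 4 16 13)(7 8 17 10)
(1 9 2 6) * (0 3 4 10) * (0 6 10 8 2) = [3, 9, 10, 4, 8, 5, 1, 7, 2, 0, 6] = (0 3 4 8 2 10 6 1 9)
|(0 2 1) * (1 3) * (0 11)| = |(0 2 3 1 11)| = 5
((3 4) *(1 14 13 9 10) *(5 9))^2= (1 13 9)(5 10 14)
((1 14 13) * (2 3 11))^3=((1 14 13)(2 3 11))^3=(14)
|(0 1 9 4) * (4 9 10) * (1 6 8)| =6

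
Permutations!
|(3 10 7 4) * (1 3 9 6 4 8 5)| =6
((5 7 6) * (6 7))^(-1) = (7)(5 6)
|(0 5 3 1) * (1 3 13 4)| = |(0 5 13 4 1)| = 5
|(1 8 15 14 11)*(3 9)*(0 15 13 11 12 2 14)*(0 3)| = |(0 15 3 9)(1 8 13 11)(2 14 12)| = 12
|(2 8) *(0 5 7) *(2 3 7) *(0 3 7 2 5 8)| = |(0 8 7 3 2)| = 5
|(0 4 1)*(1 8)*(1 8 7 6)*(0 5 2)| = 7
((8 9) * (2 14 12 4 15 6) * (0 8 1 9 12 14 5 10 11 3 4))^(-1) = (0 12 8)(1 9)(2 6 15 4 3 11 10 5)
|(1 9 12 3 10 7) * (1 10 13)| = |(1 9 12 3 13)(7 10)| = 10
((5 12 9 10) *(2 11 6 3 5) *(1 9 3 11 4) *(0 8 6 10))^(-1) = (0 9 1 4 2 10 11 6 8)(3 12 5)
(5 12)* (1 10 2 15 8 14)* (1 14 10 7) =(1 7)(2 15 8 10)(5 12) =[0, 7, 15, 3, 4, 12, 6, 1, 10, 9, 2, 11, 5, 13, 14, 8]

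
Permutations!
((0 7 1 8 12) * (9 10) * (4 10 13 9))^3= ((0 7 1 8 12)(4 10)(9 13))^3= (0 8 7 12 1)(4 10)(9 13)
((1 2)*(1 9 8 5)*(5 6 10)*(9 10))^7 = (1 5 10 2)(6 9 8)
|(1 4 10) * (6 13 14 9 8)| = 15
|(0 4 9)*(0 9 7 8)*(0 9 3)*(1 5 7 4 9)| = 12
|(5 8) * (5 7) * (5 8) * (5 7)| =3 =|(5 7 8)|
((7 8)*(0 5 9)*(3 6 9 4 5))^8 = (9)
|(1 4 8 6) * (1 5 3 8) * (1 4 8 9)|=6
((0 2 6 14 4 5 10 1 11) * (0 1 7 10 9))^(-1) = ((0 2 6 14 4 5 9)(1 11)(7 10))^(-1) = (0 9 5 4 14 6 2)(1 11)(7 10)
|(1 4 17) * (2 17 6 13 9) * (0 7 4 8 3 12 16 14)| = |(0 7 4 6 13 9 2 17 1 8 3 12 16 14)| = 14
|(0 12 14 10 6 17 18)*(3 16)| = |(0 12 14 10 6 17 18)(3 16)| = 14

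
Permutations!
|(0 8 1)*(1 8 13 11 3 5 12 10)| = |(0 13 11 3 5 12 10 1)| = 8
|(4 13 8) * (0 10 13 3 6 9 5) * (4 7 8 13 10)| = 6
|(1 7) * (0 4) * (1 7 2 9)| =6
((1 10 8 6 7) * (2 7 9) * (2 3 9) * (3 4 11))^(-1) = (1 7 2 6 8 10)(3 11 4 9)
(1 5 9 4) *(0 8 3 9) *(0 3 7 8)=(1 5 3 9 4)(7 8)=[0, 5, 2, 9, 1, 3, 6, 8, 7, 4]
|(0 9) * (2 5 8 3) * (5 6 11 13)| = |(0 9)(2 6 11 13 5 8 3)| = 14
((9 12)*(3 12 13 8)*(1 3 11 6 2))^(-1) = (1 2 6 11 8 13 9 12 3)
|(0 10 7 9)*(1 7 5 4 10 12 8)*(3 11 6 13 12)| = 30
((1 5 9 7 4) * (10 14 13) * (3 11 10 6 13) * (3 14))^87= ((14)(1 5 9 7 4)(3 11 10)(6 13))^87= (14)(1 9 4 5 7)(6 13)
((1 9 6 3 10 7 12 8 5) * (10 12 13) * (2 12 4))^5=(1 2 9 12 6 8 3 5 4)(7 10 13)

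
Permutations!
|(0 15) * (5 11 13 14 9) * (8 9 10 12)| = 8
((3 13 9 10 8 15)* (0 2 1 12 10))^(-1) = (0 9 13 3 15 8 10 12 1 2)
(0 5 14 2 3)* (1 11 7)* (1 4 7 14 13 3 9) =(0 5 13 3)(1 11 14 2 9)(4 7) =[5, 11, 9, 0, 7, 13, 6, 4, 8, 1, 10, 14, 12, 3, 2]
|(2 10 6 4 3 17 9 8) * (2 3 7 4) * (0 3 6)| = 8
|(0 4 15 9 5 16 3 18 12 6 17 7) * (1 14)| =|(0 4 15 9 5 16 3 18 12 6 17 7)(1 14)| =12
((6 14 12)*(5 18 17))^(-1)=(5 17 18)(6 12 14)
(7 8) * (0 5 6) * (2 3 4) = [5, 1, 3, 4, 2, 6, 0, 8, 7] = (0 5 6)(2 3 4)(7 8)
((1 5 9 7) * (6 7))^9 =(1 7 6 9 5)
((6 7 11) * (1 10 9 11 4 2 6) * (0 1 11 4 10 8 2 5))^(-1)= ((11)(0 1 8 2 6 7 10 9 4 5))^(-1)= (11)(0 5 4 9 10 7 6 2 8 1)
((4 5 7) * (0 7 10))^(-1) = ((0 7 4 5 10))^(-1) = (0 10 5 4 7)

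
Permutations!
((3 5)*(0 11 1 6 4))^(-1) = ((0 11 1 6 4)(3 5))^(-1) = (0 4 6 1 11)(3 5)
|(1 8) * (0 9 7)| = |(0 9 7)(1 8)| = 6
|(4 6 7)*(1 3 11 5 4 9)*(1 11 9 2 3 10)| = |(1 10)(2 3 9 11 5 4 6 7)| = 8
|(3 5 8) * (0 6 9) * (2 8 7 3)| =|(0 6 9)(2 8)(3 5 7)| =6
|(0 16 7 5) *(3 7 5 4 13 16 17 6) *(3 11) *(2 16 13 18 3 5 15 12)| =20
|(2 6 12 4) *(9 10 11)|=12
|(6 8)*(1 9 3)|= |(1 9 3)(6 8)|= 6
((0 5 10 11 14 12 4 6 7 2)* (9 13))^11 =((0 5 10 11 14 12 4 6 7 2)(9 13))^11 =(0 5 10 11 14 12 4 6 7 2)(9 13)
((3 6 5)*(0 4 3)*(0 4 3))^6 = (0 3 6 5 4)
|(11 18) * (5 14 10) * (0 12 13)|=6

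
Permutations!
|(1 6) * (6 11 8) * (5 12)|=4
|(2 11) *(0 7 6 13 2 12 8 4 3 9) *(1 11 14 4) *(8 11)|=18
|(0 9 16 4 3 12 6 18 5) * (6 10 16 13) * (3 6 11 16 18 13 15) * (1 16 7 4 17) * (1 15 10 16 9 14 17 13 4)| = 30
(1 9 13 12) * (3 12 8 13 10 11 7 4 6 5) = [0, 9, 2, 12, 6, 3, 5, 4, 13, 10, 11, 7, 1, 8] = (1 9 10 11 7 4 6 5 3 12)(8 13)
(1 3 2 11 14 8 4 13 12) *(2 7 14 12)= (1 3 7 14 8 4 13 2 11 12)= [0, 3, 11, 7, 13, 5, 6, 14, 4, 9, 10, 12, 1, 2, 8]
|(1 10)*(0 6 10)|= 4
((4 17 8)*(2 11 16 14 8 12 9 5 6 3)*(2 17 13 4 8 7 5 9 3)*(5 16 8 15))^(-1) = (2 6 5 15 8 11)(3 12 17)(4 13)(7 14 16)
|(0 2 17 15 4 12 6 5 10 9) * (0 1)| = |(0 2 17 15 4 12 6 5 10 9 1)| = 11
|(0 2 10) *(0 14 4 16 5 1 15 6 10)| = 8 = |(0 2)(1 15 6 10 14 4 16 5)|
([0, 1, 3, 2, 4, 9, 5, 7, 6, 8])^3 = (2 3)(5 6 8 9)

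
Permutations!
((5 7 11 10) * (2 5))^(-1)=(2 10 11 7 5)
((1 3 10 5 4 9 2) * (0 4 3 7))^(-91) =((0 4 9 2 1 7)(3 10 5))^(-91) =(0 7 1 2 9 4)(3 5 10)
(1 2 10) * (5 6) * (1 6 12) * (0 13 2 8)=(0 13 2 10 6 5 12 1 8)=[13, 8, 10, 3, 4, 12, 5, 7, 0, 9, 6, 11, 1, 2]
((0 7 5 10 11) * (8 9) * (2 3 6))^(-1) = ((0 7 5 10 11)(2 3 6)(8 9))^(-1) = (0 11 10 5 7)(2 6 3)(8 9)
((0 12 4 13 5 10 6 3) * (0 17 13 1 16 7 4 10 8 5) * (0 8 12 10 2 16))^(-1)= ((0 10 6 3 17 13 8 5 12 2 16 7 4 1))^(-1)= (0 1 4 7 16 2 12 5 8 13 17 3 6 10)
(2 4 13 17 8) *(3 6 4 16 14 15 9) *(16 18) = (2 18 16 14 15 9 3 6 4 13 17 8) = [0, 1, 18, 6, 13, 5, 4, 7, 2, 3, 10, 11, 12, 17, 15, 9, 14, 8, 16]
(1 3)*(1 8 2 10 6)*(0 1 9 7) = (0 1 3 8 2 10 6 9 7) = [1, 3, 10, 8, 4, 5, 9, 0, 2, 7, 6]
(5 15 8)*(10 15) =(5 10 15 8) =[0, 1, 2, 3, 4, 10, 6, 7, 5, 9, 15, 11, 12, 13, 14, 8]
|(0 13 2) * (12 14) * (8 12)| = |(0 13 2)(8 12 14)| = 3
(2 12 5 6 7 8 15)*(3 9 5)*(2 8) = (2 12 3 9 5 6 7)(8 15) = [0, 1, 12, 9, 4, 6, 7, 2, 15, 5, 10, 11, 3, 13, 14, 8]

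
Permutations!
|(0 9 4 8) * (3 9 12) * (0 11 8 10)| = |(0 12 3 9 4 10)(8 11)| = 6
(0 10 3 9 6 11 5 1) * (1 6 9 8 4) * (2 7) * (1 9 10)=[1, 0, 7, 8, 9, 6, 11, 2, 4, 10, 3, 5]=(0 1)(2 7)(3 8 4 9 10)(5 6 11)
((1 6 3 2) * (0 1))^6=((0 1 6 3 2))^6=(0 1 6 3 2)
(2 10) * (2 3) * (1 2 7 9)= [0, 2, 10, 7, 4, 5, 6, 9, 8, 1, 3]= (1 2 10 3 7 9)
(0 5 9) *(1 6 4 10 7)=(0 5 9)(1 6 4 10 7)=[5, 6, 2, 3, 10, 9, 4, 1, 8, 0, 7]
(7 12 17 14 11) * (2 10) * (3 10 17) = (2 17 14 11 7 12 3 10) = [0, 1, 17, 10, 4, 5, 6, 12, 8, 9, 2, 7, 3, 13, 11, 15, 16, 14]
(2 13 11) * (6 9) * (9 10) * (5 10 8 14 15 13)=(2 5 10 9 6 8 14 15 13 11)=[0, 1, 5, 3, 4, 10, 8, 7, 14, 6, 9, 2, 12, 11, 15, 13]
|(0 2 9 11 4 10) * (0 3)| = 7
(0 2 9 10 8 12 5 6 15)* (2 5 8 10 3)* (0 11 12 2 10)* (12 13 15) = (0 5 6 12 8 2 9 3 10)(11 13 15) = [5, 1, 9, 10, 4, 6, 12, 7, 2, 3, 0, 13, 8, 15, 14, 11]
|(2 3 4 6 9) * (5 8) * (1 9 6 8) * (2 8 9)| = |(1 2 3 4 9 8 5)| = 7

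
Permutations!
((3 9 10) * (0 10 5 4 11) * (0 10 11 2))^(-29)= (0 3 4 11 9 2 10 5)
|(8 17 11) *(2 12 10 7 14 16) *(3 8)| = 12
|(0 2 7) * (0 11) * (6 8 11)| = 6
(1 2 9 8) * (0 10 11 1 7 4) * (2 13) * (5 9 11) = [10, 13, 11, 3, 0, 9, 6, 4, 7, 8, 5, 1, 12, 2] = (0 10 5 9 8 7 4)(1 13 2 11)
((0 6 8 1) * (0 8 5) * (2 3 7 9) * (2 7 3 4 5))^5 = (1 8)(7 9) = ((0 6 2 4 5)(1 8)(7 9))^5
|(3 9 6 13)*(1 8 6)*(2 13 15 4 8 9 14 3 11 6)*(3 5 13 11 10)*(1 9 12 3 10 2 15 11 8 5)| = |(1 12 3 14)(2 8 15 4 5 13)(6 11)| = 12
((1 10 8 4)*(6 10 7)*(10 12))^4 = ((1 7 6 12 10 8 4))^4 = (1 10 7 8 6 4 12)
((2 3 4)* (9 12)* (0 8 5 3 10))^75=(0 2 3 8 10 4 5)(9 12)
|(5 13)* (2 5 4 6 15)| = |(2 5 13 4 6 15)| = 6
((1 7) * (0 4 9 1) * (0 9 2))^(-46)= (0 2 4)(1 9 7)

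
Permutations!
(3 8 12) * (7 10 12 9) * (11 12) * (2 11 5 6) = (2 11 12 3 8 9 7 10 5 6) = [0, 1, 11, 8, 4, 6, 2, 10, 9, 7, 5, 12, 3]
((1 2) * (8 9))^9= ((1 2)(8 9))^9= (1 2)(8 9)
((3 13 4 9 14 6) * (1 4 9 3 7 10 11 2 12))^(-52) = (1 10 9)(2 6 3)(4 11 14)(7 13 12) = ((1 4 3 13 9 14 6 7 10 11 2 12))^(-52)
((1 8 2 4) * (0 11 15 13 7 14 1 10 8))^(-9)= (0 14 13 11 1 7 15)(2 8 10 4)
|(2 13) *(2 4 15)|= 4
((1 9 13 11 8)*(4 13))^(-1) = ((1 9 4 13 11 8))^(-1) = (1 8 11 13 4 9)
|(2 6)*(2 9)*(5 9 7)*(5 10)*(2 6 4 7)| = 7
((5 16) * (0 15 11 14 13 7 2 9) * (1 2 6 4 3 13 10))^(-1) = (0 9 2 1 10 14 11 15)(3 4 6 7 13)(5 16)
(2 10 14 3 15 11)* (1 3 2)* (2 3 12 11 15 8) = (15)(1 12 11)(2 10 14 3 8) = [0, 12, 10, 8, 4, 5, 6, 7, 2, 9, 14, 1, 11, 13, 3, 15]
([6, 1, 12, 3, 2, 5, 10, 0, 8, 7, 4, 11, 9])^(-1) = [7, 1, 4, 3, 10, 5, 0, 9, 8, 12, 6, 11, 2]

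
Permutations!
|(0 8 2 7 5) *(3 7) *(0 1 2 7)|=7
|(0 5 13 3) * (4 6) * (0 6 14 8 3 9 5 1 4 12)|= 24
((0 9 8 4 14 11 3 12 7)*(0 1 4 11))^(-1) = (0 14 4 1 7 12 3 11 8 9)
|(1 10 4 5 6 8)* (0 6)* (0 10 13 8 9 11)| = |(0 6 9 11)(1 13 8)(4 5 10)| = 12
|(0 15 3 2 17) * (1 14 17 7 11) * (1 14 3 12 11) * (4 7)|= 30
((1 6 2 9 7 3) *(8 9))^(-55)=((1 6 2 8 9 7 3))^(-55)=(1 6 2 8 9 7 3)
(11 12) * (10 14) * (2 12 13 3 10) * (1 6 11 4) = (1 6 11 13 3 10 14 2 12 4) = [0, 6, 12, 10, 1, 5, 11, 7, 8, 9, 14, 13, 4, 3, 2]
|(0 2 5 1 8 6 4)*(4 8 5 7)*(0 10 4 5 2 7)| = 10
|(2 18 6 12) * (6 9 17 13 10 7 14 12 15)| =|(2 18 9 17 13 10 7 14 12)(6 15)| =18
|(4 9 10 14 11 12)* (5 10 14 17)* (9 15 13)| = 21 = |(4 15 13 9 14 11 12)(5 10 17)|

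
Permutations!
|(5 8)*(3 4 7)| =|(3 4 7)(5 8)| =6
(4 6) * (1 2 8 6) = (1 2 8 6 4) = [0, 2, 8, 3, 1, 5, 4, 7, 6]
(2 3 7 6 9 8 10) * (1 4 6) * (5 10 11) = (1 4 6 9 8 11 5 10 2 3 7) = [0, 4, 3, 7, 6, 10, 9, 1, 11, 8, 2, 5]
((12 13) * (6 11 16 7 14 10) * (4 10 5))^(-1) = (4 5 14 7 16 11 6 10)(12 13) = ((4 10 6 11 16 7 14 5)(12 13))^(-1)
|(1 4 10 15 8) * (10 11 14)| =7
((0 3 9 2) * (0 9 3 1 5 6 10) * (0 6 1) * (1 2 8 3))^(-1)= ((1 5 2 9 8 3)(6 10))^(-1)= (1 3 8 9 2 5)(6 10)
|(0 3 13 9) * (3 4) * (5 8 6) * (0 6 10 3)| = 14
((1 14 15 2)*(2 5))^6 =((1 14 15 5 2))^6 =(1 14 15 5 2)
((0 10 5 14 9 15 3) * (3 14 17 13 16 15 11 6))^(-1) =(0 3 6 11 9 14 15 16 13 17 5 10)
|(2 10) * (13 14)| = 2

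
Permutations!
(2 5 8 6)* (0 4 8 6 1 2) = (0 4 8 1 2 5 6) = [4, 2, 5, 3, 8, 6, 0, 7, 1]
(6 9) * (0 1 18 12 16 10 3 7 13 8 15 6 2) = (0 1 18 12 16 10 3 7 13 8 15 6 9 2) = [1, 18, 0, 7, 4, 5, 9, 13, 15, 2, 3, 11, 16, 8, 14, 6, 10, 17, 12]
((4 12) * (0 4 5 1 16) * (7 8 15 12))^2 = (0 7 15 5 16 4 8 12 1)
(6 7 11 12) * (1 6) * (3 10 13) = (1 6 7 11 12)(3 10 13) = [0, 6, 2, 10, 4, 5, 7, 11, 8, 9, 13, 12, 1, 3]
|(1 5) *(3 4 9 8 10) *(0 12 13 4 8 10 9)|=|(0 12 13 4)(1 5)(3 8 9 10)|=4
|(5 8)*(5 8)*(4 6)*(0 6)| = 3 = |(8)(0 6 4)|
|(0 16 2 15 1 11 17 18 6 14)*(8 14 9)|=12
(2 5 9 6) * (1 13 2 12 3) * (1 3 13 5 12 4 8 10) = [0, 5, 12, 3, 8, 9, 4, 7, 10, 6, 1, 11, 13, 2] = (1 5 9 6 4 8 10)(2 12 13)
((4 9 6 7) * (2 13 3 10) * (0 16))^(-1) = ((0 16)(2 13 3 10)(4 9 6 7))^(-1) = (0 16)(2 10 3 13)(4 7 6 9)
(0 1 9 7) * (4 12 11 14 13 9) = (0 1 4 12 11 14 13 9 7) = [1, 4, 2, 3, 12, 5, 6, 0, 8, 7, 10, 14, 11, 9, 13]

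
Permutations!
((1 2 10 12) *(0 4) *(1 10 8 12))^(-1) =((0 4)(1 2 8 12 10))^(-1) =(0 4)(1 10 12 8 2)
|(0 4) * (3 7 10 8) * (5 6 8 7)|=4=|(0 4)(3 5 6 8)(7 10)|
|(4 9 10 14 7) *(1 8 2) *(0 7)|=6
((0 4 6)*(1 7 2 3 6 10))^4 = (0 7)(1 6)(2 4)(3 10)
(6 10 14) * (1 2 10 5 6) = (1 2 10 14)(5 6) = [0, 2, 10, 3, 4, 6, 5, 7, 8, 9, 14, 11, 12, 13, 1]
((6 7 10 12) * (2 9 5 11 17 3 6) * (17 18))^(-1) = (2 12 10 7 6 3 17 18 11 5 9)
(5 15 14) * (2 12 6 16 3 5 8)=(2 12 6 16 3 5 15 14 8)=[0, 1, 12, 5, 4, 15, 16, 7, 2, 9, 10, 11, 6, 13, 8, 14, 3]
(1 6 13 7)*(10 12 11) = [0, 6, 2, 3, 4, 5, 13, 1, 8, 9, 12, 10, 11, 7] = (1 6 13 7)(10 12 11)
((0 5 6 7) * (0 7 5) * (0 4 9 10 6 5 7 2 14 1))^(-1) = ((0 4 9 10 6 7 2 14 1))^(-1) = (0 1 14 2 7 6 10 9 4)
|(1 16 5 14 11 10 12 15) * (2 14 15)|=20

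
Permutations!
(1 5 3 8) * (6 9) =(1 5 3 8)(6 9) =[0, 5, 2, 8, 4, 3, 9, 7, 1, 6]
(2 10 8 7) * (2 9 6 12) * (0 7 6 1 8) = (0 7 9 1 8 6 12 2 10) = [7, 8, 10, 3, 4, 5, 12, 9, 6, 1, 0, 11, 2]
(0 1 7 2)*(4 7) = (0 1 4 7 2) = [1, 4, 0, 3, 7, 5, 6, 2]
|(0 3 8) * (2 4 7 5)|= 12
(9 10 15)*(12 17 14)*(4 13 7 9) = [0, 1, 2, 3, 13, 5, 6, 9, 8, 10, 15, 11, 17, 7, 12, 4, 16, 14] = (4 13 7 9 10 15)(12 17 14)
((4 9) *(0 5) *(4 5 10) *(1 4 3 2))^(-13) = (0 2 9 10 1 5 3 4)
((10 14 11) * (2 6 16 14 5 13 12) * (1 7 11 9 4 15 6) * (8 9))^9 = (1 7 11 10 5 13 12 2)(4 6 14 9 15 16 8)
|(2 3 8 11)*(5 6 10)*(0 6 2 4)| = |(0 6 10 5 2 3 8 11 4)| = 9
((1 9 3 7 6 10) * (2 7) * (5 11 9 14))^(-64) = ((1 14 5 11 9 3 2 7 6 10))^(-64) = (1 2 5 6 9)(3 14 7 11 10)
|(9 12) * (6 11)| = |(6 11)(9 12)| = 2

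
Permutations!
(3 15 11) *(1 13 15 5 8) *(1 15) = (1 13)(3 5 8 15 11) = [0, 13, 2, 5, 4, 8, 6, 7, 15, 9, 10, 3, 12, 1, 14, 11]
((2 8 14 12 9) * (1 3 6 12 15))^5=(1 2 3 8 6 14 12 15 9)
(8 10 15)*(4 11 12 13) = (4 11 12 13)(8 10 15) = [0, 1, 2, 3, 11, 5, 6, 7, 10, 9, 15, 12, 13, 4, 14, 8]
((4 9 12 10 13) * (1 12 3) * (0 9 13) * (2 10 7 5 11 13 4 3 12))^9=((0 9 12 7 5 11 13 3 1 2 10))^9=(0 2 3 11 7 9 10 1 13 5 12)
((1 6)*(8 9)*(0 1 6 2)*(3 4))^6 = ((0 1 2)(3 4)(8 9))^6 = (9)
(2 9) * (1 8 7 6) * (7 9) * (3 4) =(1 8 9 2 7 6)(3 4) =[0, 8, 7, 4, 3, 5, 1, 6, 9, 2]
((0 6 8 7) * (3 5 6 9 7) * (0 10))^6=(0 7)(3 6)(5 8)(9 10)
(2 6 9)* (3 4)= (2 6 9)(3 4)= [0, 1, 6, 4, 3, 5, 9, 7, 8, 2]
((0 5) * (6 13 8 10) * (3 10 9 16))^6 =(3 16 9 8 13 6 10)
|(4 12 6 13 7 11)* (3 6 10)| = |(3 6 13 7 11 4 12 10)| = 8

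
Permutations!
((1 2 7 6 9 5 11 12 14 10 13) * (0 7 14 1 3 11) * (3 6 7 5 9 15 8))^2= (1 14 13 15 3 12 2 10 6 8 11)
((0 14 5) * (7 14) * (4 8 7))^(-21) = (0 7)(4 14)(5 8) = ((0 4 8 7 14 5))^(-21)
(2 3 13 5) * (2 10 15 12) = [0, 1, 3, 13, 4, 10, 6, 7, 8, 9, 15, 11, 2, 5, 14, 12] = (2 3 13 5 10 15 12)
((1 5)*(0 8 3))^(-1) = (0 3 8)(1 5)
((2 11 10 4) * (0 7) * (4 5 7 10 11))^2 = (11)(0 5)(7 10)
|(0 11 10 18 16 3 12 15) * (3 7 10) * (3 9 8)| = |(0 11 9 8 3 12 15)(7 10 18 16)| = 28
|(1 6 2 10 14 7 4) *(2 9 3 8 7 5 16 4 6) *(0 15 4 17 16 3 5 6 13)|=14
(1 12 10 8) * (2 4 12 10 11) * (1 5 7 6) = (1 10 8 5 7 6)(2 4 12 11) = [0, 10, 4, 3, 12, 7, 1, 6, 5, 9, 8, 2, 11]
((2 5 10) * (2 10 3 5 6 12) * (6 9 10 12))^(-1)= ((2 9 10 12)(3 5))^(-1)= (2 12 10 9)(3 5)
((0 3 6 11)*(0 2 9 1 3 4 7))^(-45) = ((0 4 7)(1 3 6 11 2 9))^(-45) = (1 11)(2 3)(6 9)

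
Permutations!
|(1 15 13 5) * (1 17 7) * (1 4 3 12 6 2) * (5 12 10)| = 6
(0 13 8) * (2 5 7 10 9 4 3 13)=(0 2 5 7 10 9 4 3 13 8)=[2, 1, 5, 13, 3, 7, 6, 10, 0, 4, 9, 11, 12, 8]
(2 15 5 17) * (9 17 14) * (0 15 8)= (0 15 5 14 9 17 2 8)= [15, 1, 8, 3, 4, 14, 6, 7, 0, 17, 10, 11, 12, 13, 9, 5, 16, 2]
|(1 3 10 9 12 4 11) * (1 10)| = |(1 3)(4 11 10 9 12)| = 10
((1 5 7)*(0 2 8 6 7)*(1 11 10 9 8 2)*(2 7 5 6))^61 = (0 1 6 5)(2 7 11 10 9 8)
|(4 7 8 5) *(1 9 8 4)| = 4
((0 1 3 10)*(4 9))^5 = ((0 1 3 10)(4 9))^5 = (0 1 3 10)(4 9)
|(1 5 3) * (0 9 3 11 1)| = |(0 9 3)(1 5 11)| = 3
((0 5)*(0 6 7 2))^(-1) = ((0 5 6 7 2))^(-1) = (0 2 7 6 5)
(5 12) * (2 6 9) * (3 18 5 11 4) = (2 6 9)(3 18 5 12 11 4) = [0, 1, 6, 18, 3, 12, 9, 7, 8, 2, 10, 4, 11, 13, 14, 15, 16, 17, 5]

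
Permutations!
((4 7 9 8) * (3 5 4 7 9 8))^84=((3 5 4 9)(7 8))^84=(9)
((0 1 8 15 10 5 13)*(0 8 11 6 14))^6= (0 1 11 6 14)(5 13 8 15 10)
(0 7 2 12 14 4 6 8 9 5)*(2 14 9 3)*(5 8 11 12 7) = (0 5)(2 7 14 4 6 11 12 9 8 3) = [5, 1, 7, 2, 6, 0, 11, 14, 3, 8, 10, 12, 9, 13, 4]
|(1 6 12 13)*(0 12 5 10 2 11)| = 9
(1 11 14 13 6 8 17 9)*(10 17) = (1 11 14 13 6 8 10 17 9) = [0, 11, 2, 3, 4, 5, 8, 7, 10, 1, 17, 14, 12, 6, 13, 15, 16, 9]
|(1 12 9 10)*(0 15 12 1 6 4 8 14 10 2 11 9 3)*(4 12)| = 9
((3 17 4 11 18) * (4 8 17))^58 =((3 4 11 18)(8 17))^58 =(3 11)(4 18)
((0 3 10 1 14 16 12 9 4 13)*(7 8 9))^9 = ((0 3 10 1 14 16 12 7 8 9 4 13))^9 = (0 9 12 1)(3 4 7 14)(8 16 10 13)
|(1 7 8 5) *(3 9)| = 4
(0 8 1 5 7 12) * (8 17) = [17, 5, 2, 3, 4, 7, 6, 12, 1, 9, 10, 11, 0, 13, 14, 15, 16, 8] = (0 17 8 1 5 7 12)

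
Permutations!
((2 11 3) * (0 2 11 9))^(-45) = (3 11)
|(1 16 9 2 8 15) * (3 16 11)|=8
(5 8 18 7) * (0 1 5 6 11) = (0 1 5 8 18 7 6 11) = [1, 5, 2, 3, 4, 8, 11, 6, 18, 9, 10, 0, 12, 13, 14, 15, 16, 17, 7]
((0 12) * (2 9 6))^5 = (0 12)(2 6 9)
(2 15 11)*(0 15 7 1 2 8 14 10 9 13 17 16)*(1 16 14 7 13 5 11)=(0 15 1 2 13 17 14 10 9 5 11 8 7 16)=[15, 2, 13, 3, 4, 11, 6, 16, 7, 5, 9, 8, 12, 17, 10, 1, 0, 14]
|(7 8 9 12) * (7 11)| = 5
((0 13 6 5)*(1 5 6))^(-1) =(0 5 1 13)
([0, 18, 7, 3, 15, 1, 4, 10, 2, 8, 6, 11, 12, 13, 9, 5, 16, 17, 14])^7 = [0, 10, 1, 3, 8, 7, 9, 18, 5, 15, 14, 11, 12, 13, 4, 2, 16, 17, 6]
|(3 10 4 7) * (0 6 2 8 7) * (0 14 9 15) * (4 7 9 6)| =24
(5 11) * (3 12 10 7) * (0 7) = [7, 1, 2, 12, 4, 11, 6, 3, 8, 9, 0, 5, 10] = (0 7 3 12 10)(5 11)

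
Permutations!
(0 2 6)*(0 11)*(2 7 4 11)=(0 7 4 11)(2 6)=[7, 1, 6, 3, 11, 5, 2, 4, 8, 9, 10, 0]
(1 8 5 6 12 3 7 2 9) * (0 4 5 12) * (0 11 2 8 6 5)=(0 4)(1 6 11 2 9)(3 7 8 12)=[4, 6, 9, 7, 0, 5, 11, 8, 12, 1, 10, 2, 3]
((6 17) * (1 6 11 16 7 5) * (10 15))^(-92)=((1 6 17 11 16 7 5)(10 15))^(-92)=(1 5 7 16 11 17 6)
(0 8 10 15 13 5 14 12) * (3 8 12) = [12, 1, 2, 8, 4, 14, 6, 7, 10, 9, 15, 11, 0, 5, 3, 13] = (0 12)(3 8 10 15 13 5 14)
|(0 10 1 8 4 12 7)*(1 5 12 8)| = 10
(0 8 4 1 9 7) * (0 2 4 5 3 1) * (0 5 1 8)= (1 9 7 2 4 5 3 8)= [0, 9, 4, 8, 5, 3, 6, 2, 1, 7]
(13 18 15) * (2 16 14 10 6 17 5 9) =[0, 1, 16, 3, 4, 9, 17, 7, 8, 2, 6, 11, 12, 18, 10, 13, 14, 5, 15] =(2 16 14 10 6 17 5 9)(13 18 15)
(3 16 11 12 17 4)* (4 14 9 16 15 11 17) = (3 15 11 12 4)(9 16 17 14) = [0, 1, 2, 15, 3, 5, 6, 7, 8, 16, 10, 12, 4, 13, 9, 11, 17, 14]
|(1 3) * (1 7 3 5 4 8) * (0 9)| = 4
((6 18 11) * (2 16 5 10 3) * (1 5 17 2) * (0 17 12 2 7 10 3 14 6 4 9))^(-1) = ((0 17 7 10 14 6 18 11 4 9)(1 5 3)(2 16 12))^(-1) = (0 9 4 11 18 6 14 10 7 17)(1 3 5)(2 12 16)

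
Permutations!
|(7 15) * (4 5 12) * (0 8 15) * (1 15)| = |(0 8 1 15 7)(4 5 12)| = 15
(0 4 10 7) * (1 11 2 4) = (0 1 11 2 4 10 7) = [1, 11, 4, 3, 10, 5, 6, 0, 8, 9, 7, 2]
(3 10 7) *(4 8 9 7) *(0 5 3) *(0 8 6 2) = (0 5 3 10 4 6 2)(7 8 9) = [5, 1, 0, 10, 6, 3, 2, 8, 9, 7, 4]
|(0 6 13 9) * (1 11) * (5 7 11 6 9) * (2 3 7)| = 8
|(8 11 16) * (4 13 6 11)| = |(4 13 6 11 16 8)| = 6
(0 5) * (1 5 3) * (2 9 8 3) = (0 2 9 8 3 1 5) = [2, 5, 9, 1, 4, 0, 6, 7, 3, 8]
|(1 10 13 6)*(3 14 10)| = |(1 3 14 10 13 6)| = 6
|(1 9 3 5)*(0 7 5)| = 6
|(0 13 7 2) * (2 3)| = |(0 13 7 3 2)| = 5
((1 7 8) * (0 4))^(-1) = (0 4)(1 8 7)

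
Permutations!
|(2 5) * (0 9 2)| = |(0 9 2 5)| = 4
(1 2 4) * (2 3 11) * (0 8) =[8, 3, 4, 11, 1, 5, 6, 7, 0, 9, 10, 2] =(0 8)(1 3 11 2 4)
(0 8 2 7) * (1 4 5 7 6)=(0 8 2 6 1 4 5 7)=[8, 4, 6, 3, 5, 7, 1, 0, 2]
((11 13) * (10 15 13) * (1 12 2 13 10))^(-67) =(1 13 12 11 2)(10 15)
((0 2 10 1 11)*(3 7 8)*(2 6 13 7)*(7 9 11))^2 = ((0 6 13 9 11)(1 7 8 3 2 10))^2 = (0 13 11 6 9)(1 8 2)(3 10 7)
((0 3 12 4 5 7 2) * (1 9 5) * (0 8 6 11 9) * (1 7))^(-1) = ((0 3 12 4 7 2 8 6 11 9 5 1))^(-1) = (0 1 5 9 11 6 8 2 7 4 12 3)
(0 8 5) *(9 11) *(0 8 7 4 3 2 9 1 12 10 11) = (0 7 4 3 2 9)(1 12 10 11)(5 8) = [7, 12, 9, 2, 3, 8, 6, 4, 5, 0, 11, 1, 10]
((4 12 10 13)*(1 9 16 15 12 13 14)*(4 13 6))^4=(1 12 9 10 16 14 15)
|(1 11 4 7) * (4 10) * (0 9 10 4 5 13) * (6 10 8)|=28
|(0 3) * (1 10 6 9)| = 4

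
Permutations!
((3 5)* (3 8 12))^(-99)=((3 5 8 12))^(-99)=(3 5 8 12)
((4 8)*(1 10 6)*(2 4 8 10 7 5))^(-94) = (1 4 7 10 5 6 2)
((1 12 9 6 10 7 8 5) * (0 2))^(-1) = (0 2)(1 5 8 7 10 6 9 12)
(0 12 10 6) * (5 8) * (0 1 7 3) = [12, 7, 2, 0, 4, 8, 1, 3, 5, 9, 6, 11, 10] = (0 12 10 6 1 7 3)(5 8)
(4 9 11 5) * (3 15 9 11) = (3 15 9)(4 11 5) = [0, 1, 2, 15, 11, 4, 6, 7, 8, 3, 10, 5, 12, 13, 14, 9]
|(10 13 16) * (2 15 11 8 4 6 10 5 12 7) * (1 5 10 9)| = |(1 5 12 7 2 15 11 8 4 6 9)(10 13 16)| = 33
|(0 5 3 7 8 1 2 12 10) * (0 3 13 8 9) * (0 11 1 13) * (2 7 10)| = 4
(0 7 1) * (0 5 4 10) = (0 7 1 5 4 10) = [7, 5, 2, 3, 10, 4, 6, 1, 8, 9, 0]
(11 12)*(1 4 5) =(1 4 5)(11 12) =[0, 4, 2, 3, 5, 1, 6, 7, 8, 9, 10, 12, 11]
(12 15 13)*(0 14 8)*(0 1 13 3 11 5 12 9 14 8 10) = (0 8 1 13 9 14 10)(3 11 5 12 15) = [8, 13, 2, 11, 4, 12, 6, 7, 1, 14, 0, 5, 15, 9, 10, 3]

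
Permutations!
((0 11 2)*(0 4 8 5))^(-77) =((0 11 2 4 8 5))^(-77) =(0 11 2 4 8 5)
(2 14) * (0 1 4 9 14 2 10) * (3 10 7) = (0 1 4 9 14 7 3 10) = [1, 4, 2, 10, 9, 5, 6, 3, 8, 14, 0, 11, 12, 13, 7]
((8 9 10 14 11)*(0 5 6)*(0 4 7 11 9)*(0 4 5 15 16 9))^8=(0 16 10)(9 14 15)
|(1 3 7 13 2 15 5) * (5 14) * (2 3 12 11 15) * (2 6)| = 6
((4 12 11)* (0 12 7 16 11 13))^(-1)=(0 13 12)(4 11 16 7)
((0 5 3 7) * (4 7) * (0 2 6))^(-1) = ((0 5 3 4 7 2 6))^(-1) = (0 6 2 7 4 3 5)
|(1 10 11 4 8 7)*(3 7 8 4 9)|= |(1 10 11 9 3 7)|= 6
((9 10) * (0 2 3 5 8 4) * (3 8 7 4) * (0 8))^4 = (10)(3 8 4 7 5)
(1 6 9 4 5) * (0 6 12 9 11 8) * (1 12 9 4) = (0 6 11 8)(1 9)(4 5 12) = [6, 9, 2, 3, 5, 12, 11, 7, 0, 1, 10, 8, 4]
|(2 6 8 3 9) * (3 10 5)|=7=|(2 6 8 10 5 3 9)|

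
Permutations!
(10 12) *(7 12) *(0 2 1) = (0 2 1)(7 12 10) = [2, 0, 1, 3, 4, 5, 6, 12, 8, 9, 7, 11, 10]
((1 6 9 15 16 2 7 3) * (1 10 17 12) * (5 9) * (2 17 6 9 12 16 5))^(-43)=((1 9 15 5 12)(2 7 3 10 6)(16 17))^(-43)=(1 15 12 9 5)(2 3 6 7 10)(16 17)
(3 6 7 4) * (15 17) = (3 6 7 4)(15 17) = [0, 1, 2, 6, 3, 5, 7, 4, 8, 9, 10, 11, 12, 13, 14, 17, 16, 15]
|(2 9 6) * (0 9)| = 4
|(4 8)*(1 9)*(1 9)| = |(9)(4 8)| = 2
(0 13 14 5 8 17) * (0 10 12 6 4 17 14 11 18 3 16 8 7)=(0 13 11 18 3 16 8 14 5 7)(4 17 10 12 6)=[13, 1, 2, 16, 17, 7, 4, 0, 14, 9, 12, 18, 6, 11, 5, 15, 8, 10, 3]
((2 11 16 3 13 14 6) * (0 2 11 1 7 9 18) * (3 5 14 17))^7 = (0 2 1 7 9 18)(3 13 17)(5 6 16 14 11)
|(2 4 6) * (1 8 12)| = |(1 8 12)(2 4 6)| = 3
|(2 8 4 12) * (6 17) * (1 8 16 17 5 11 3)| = 11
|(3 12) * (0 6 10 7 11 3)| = 7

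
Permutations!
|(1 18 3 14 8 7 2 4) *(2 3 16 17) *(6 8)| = |(1 18 16 17 2 4)(3 14 6 8 7)| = 30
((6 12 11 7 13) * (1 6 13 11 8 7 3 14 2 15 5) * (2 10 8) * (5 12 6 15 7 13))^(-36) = (15)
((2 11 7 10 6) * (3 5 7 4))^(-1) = (2 6 10 7 5 3 4 11)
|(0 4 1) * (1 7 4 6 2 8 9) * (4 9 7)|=|(0 6 2 8 7 9 1)|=7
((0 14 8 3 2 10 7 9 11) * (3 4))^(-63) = (0 7 3 14 9 2 8 11 10 4)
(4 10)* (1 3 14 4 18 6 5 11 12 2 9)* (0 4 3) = (0 4 10 18 6 5 11 12 2 9 1)(3 14) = [4, 0, 9, 14, 10, 11, 5, 7, 8, 1, 18, 12, 2, 13, 3, 15, 16, 17, 6]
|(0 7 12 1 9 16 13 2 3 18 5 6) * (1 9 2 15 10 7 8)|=56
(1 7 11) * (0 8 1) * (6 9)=(0 8 1 7 11)(6 9)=[8, 7, 2, 3, 4, 5, 9, 11, 1, 6, 10, 0]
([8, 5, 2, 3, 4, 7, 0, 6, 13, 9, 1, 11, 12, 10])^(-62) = [13, 7, 2, 3, 4, 6, 8, 0, 10, 9, 5, 11, 12, 1]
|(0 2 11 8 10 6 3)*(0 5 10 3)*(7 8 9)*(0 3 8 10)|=9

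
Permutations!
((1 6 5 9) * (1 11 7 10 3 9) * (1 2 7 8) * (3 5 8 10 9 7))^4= (1 6 8)(2 11 3 10 7 5 9)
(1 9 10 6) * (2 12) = (1 9 10 6)(2 12) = [0, 9, 12, 3, 4, 5, 1, 7, 8, 10, 6, 11, 2]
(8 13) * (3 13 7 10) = (3 13 8 7 10) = [0, 1, 2, 13, 4, 5, 6, 10, 7, 9, 3, 11, 12, 8]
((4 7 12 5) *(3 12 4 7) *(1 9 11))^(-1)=(1 11 9)(3 4 7 5 12)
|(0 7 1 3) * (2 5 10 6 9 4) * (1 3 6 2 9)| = 6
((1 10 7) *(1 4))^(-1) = (1 4 7 10)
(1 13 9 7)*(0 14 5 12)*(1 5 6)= (0 14 6 1 13 9 7 5 12)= [14, 13, 2, 3, 4, 12, 1, 5, 8, 7, 10, 11, 0, 9, 6]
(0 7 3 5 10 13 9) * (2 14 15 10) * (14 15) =(0 7 3 5 2 15 10 13 9) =[7, 1, 15, 5, 4, 2, 6, 3, 8, 0, 13, 11, 12, 9, 14, 10]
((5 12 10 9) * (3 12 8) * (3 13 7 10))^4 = (5 10 13)(7 8 9)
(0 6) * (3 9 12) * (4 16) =(0 6)(3 9 12)(4 16) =[6, 1, 2, 9, 16, 5, 0, 7, 8, 12, 10, 11, 3, 13, 14, 15, 4]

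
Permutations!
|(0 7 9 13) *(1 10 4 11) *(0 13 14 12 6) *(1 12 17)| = |(0 7 9 14 17 1 10 4 11 12 6)| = 11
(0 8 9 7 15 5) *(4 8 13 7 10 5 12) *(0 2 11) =(0 13 7 15 12 4 8 9 10 5 2 11) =[13, 1, 11, 3, 8, 2, 6, 15, 9, 10, 5, 0, 4, 7, 14, 12]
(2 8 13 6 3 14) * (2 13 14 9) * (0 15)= (0 15)(2 8 14 13 6 3 9)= [15, 1, 8, 9, 4, 5, 3, 7, 14, 2, 10, 11, 12, 6, 13, 0]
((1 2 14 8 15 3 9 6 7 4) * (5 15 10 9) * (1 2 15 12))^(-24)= ((1 15 3 5 12)(2 14 8 10 9 6 7 4))^(-24)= (1 15 3 5 12)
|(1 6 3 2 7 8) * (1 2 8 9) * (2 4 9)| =6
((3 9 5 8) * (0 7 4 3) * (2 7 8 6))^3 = (0 8)(2 3 6 4 5 7 9)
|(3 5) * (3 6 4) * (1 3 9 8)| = |(1 3 5 6 4 9 8)| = 7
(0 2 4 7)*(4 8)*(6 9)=(0 2 8 4 7)(6 9)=[2, 1, 8, 3, 7, 5, 9, 0, 4, 6]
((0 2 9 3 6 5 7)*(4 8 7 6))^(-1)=((0 2 9 3 4 8 7)(5 6))^(-1)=(0 7 8 4 3 9 2)(5 6)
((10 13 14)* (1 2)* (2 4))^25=(1 4 2)(10 13 14)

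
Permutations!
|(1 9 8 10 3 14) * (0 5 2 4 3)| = |(0 5 2 4 3 14 1 9 8 10)| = 10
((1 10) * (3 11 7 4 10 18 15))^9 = (1 18 15 3 11 7 4 10)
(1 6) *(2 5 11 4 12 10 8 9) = (1 6)(2 5 11 4 12 10 8 9) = [0, 6, 5, 3, 12, 11, 1, 7, 9, 2, 8, 4, 10]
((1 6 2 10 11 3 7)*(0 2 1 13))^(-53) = (0 11 13 10 7 2 3)(1 6)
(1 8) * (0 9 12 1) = (0 9 12 1 8) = [9, 8, 2, 3, 4, 5, 6, 7, 0, 12, 10, 11, 1]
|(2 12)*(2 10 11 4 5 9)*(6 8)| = |(2 12 10 11 4 5 9)(6 8)| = 14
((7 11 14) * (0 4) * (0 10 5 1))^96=(14)(0 4 10 5 1)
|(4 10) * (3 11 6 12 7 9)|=6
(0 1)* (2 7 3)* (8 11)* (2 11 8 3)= (0 1)(2 7)(3 11)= [1, 0, 7, 11, 4, 5, 6, 2, 8, 9, 10, 3]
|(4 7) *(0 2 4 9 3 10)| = 7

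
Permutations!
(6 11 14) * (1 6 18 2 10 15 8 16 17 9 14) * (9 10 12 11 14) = [0, 6, 12, 3, 4, 5, 14, 7, 16, 9, 15, 1, 11, 13, 18, 8, 17, 10, 2] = (1 6 14 18 2 12 11)(8 16 17 10 15)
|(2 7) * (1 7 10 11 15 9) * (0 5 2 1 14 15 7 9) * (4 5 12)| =|(0 12 4 5 2 10 11 7 1 9 14 15)| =12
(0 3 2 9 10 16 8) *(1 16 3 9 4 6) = [9, 16, 4, 2, 6, 5, 1, 7, 0, 10, 3, 11, 12, 13, 14, 15, 8] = (0 9 10 3 2 4 6 1 16 8)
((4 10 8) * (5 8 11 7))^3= (4 7)(5 10)(8 11)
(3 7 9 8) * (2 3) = [0, 1, 3, 7, 4, 5, 6, 9, 2, 8] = (2 3 7 9 8)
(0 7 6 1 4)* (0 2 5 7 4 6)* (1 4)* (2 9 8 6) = (0 1 2 5 7)(4 9 8 6) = [1, 2, 5, 3, 9, 7, 4, 0, 6, 8]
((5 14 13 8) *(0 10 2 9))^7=((0 10 2 9)(5 14 13 8))^7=(0 9 2 10)(5 8 13 14)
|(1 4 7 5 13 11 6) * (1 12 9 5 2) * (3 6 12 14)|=60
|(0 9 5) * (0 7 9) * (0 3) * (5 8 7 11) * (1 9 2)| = |(0 3)(1 9 8 7 2)(5 11)| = 10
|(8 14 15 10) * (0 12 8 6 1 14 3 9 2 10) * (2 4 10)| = 11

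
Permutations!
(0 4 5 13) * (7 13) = (0 4 5 7 13) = [4, 1, 2, 3, 5, 7, 6, 13, 8, 9, 10, 11, 12, 0]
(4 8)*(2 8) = (2 8 4) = [0, 1, 8, 3, 2, 5, 6, 7, 4]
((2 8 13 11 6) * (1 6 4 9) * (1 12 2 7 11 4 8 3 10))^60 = (13)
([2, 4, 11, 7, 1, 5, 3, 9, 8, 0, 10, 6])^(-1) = [9, 4, 0, 6, 1, 5, 11, 3, 8, 7, 10, 2]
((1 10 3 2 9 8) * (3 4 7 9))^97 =((1 10 4 7 9 8)(2 3))^97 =(1 10 4 7 9 8)(2 3)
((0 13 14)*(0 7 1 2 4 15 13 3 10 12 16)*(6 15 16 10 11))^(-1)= (0 16 4 2 1 7 14 13 15 6 11 3)(10 12)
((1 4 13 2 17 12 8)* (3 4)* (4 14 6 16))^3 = (1 6 13 12 3 16 2 8 14 4 17)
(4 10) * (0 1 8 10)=(0 1 8 10 4)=[1, 8, 2, 3, 0, 5, 6, 7, 10, 9, 4]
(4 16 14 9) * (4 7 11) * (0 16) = (0 16 14 9 7 11 4) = [16, 1, 2, 3, 0, 5, 6, 11, 8, 7, 10, 4, 12, 13, 9, 15, 14]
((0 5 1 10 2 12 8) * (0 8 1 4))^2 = (0 4 5)(1 2)(10 12)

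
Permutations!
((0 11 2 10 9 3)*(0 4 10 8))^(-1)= ((0 11 2 8)(3 4 10 9))^(-1)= (0 8 2 11)(3 9 10 4)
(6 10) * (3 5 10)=[0, 1, 2, 5, 4, 10, 3, 7, 8, 9, 6]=(3 5 10 6)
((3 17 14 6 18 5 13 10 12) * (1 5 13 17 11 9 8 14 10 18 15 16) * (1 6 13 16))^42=(1 16 14 11 10)(3 17 15 18 8)(5 6 13 9 12)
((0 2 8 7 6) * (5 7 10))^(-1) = (0 6 7 5 10 8 2)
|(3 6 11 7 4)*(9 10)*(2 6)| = 6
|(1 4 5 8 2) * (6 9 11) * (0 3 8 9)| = |(0 3 8 2 1 4 5 9 11 6)| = 10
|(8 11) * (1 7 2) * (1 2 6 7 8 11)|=|(11)(1 8)(6 7)|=2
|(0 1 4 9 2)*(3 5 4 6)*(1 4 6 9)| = |(0 4 1 9 2)(3 5 6)| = 15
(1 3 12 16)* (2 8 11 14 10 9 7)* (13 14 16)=(1 3 12 13 14 10 9 7 2 8 11 16)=[0, 3, 8, 12, 4, 5, 6, 2, 11, 7, 9, 16, 13, 14, 10, 15, 1]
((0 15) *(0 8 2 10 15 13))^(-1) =((0 13)(2 10 15 8))^(-1) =(0 13)(2 8 15 10)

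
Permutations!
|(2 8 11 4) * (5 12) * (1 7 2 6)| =14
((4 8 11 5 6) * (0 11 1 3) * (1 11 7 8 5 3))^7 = (0 8 3 7 11)(4 5 6)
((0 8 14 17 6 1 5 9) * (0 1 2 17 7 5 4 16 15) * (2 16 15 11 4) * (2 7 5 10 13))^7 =(0 10 4 1 16 5 17 8 13 15 7 11 9 6 14 2)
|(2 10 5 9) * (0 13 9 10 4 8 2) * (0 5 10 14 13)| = 12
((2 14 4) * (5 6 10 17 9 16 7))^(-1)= (2 4 14)(5 7 16 9 17 10 6)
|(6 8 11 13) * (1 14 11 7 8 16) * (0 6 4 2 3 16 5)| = |(0 6 5)(1 14 11 13 4 2 3 16)(7 8)| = 24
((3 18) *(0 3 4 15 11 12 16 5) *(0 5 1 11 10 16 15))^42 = (0 18)(3 4)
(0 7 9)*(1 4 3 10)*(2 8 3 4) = (0 7 9)(1 2 8 3 10) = [7, 2, 8, 10, 4, 5, 6, 9, 3, 0, 1]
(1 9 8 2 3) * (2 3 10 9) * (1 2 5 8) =[0, 5, 10, 2, 4, 8, 6, 7, 3, 1, 9] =(1 5 8 3 2 10 9)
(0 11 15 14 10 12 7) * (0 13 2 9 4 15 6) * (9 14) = [11, 1, 14, 3, 15, 5, 0, 13, 8, 4, 12, 6, 7, 2, 10, 9] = (0 11 6)(2 14 10 12 7 13)(4 15 9)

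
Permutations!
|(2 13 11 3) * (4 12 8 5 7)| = 20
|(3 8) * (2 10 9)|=6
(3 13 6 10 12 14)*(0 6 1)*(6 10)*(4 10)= (0 4 10 12 14 3 13 1)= [4, 0, 2, 13, 10, 5, 6, 7, 8, 9, 12, 11, 14, 1, 3]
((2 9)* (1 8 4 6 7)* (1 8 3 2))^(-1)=(1 9 2 3)(4 8 7 6)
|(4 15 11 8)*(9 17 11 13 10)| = |(4 15 13 10 9 17 11 8)| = 8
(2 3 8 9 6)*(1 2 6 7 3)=(1 2)(3 8 9 7)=[0, 2, 1, 8, 4, 5, 6, 3, 9, 7]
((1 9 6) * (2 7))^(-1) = ((1 9 6)(2 7))^(-1) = (1 6 9)(2 7)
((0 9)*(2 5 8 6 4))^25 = ((0 9)(2 5 8 6 4))^25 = (0 9)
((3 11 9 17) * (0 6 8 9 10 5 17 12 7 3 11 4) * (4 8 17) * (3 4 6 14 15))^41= (0 9 14 12 15 7 3 4 8)(5 6 17 11 10)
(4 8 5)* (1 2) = (1 2)(4 8 5) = [0, 2, 1, 3, 8, 4, 6, 7, 5]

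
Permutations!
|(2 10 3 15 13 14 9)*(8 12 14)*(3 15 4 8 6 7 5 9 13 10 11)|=12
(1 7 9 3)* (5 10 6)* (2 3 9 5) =[0, 7, 3, 1, 4, 10, 2, 5, 8, 9, 6] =(1 7 5 10 6 2 3)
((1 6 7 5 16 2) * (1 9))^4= (1 16 6 2 7 9 5)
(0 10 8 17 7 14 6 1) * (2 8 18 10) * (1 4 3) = (0 2 8 17 7 14 6 4 3 1)(10 18) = [2, 0, 8, 1, 3, 5, 4, 14, 17, 9, 18, 11, 12, 13, 6, 15, 16, 7, 10]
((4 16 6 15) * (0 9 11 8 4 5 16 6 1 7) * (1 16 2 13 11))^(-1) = ((16)(0 9 1 7)(2 13 11 8 4 6 15 5))^(-1) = (16)(0 7 1 9)(2 5 15 6 4 8 11 13)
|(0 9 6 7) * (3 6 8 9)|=4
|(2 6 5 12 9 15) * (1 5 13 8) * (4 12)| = 10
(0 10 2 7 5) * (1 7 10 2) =(0 2 10 1 7 5) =[2, 7, 10, 3, 4, 0, 6, 5, 8, 9, 1]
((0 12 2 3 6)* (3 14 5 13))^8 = (14)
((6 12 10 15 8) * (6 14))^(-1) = ((6 12 10 15 8 14))^(-1) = (6 14 8 15 10 12)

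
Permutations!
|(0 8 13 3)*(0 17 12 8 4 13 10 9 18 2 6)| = |(0 4 13 3 17 12 8 10 9 18 2 6)| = 12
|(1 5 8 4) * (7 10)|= 4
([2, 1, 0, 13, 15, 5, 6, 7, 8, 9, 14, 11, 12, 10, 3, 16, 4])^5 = (0 2)(3 13 10 14)(4 16 15)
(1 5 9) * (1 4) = (1 5 9 4) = [0, 5, 2, 3, 1, 9, 6, 7, 8, 4]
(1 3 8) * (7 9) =[0, 3, 2, 8, 4, 5, 6, 9, 1, 7] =(1 3 8)(7 9)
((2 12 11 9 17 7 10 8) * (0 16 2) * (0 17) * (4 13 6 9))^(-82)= ((0 16 2 12 11 4 13 6 9)(7 10 8 17))^(-82)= (0 9 6 13 4 11 12 2 16)(7 8)(10 17)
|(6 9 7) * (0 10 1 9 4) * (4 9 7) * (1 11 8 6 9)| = |(0 10 11 8 6 1 7 9 4)| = 9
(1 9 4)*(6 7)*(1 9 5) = (1 5)(4 9)(6 7) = [0, 5, 2, 3, 9, 1, 7, 6, 8, 4]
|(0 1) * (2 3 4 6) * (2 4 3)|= |(0 1)(4 6)|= 2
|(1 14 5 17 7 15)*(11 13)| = 6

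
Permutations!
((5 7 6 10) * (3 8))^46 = (5 6)(7 10)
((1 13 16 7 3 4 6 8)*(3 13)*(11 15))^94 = (1 8 6 4 3)(7 13 16)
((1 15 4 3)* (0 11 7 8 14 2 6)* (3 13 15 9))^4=((0 11 7 8 14 2 6)(1 9 3)(4 13 15))^4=(0 14 11 2 7 6 8)(1 9 3)(4 13 15)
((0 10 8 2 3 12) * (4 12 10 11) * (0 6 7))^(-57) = ((0 11 4 12 6 7)(2 3 10 8))^(-57) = (0 12)(2 8 10 3)(4 7)(6 11)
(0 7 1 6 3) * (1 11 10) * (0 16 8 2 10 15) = (0 7 11 15)(1 6 3 16 8 2 10) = [7, 6, 10, 16, 4, 5, 3, 11, 2, 9, 1, 15, 12, 13, 14, 0, 8]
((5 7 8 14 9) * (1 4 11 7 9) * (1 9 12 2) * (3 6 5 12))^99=(14)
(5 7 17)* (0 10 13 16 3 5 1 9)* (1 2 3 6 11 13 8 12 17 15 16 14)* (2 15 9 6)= (0 10 8 12 17 15 16 2 3 5 7 9)(1 6 11 13 14)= [10, 6, 3, 5, 4, 7, 11, 9, 12, 0, 8, 13, 17, 14, 1, 16, 2, 15]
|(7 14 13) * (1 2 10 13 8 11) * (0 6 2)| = 10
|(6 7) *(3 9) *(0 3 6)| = 5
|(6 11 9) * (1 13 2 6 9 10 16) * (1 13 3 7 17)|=12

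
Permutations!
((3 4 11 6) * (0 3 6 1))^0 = ((0 3 4 11 1))^0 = (11)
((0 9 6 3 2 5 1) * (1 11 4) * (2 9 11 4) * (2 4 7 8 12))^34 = (0 4)(1 11)(2 12 8 7 5)(3 9 6)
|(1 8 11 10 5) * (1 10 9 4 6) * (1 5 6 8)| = |(4 8 11 9)(5 10 6)| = 12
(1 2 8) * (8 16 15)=(1 2 16 15 8)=[0, 2, 16, 3, 4, 5, 6, 7, 1, 9, 10, 11, 12, 13, 14, 8, 15]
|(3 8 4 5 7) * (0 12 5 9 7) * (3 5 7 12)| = 8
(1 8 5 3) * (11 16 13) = [0, 8, 2, 1, 4, 3, 6, 7, 5, 9, 10, 16, 12, 11, 14, 15, 13] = (1 8 5 3)(11 16 13)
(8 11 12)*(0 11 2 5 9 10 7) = (0 11 12 8 2 5 9 10 7) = [11, 1, 5, 3, 4, 9, 6, 0, 2, 10, 7, 12, 8]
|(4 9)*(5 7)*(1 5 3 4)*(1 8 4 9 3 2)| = |(1 5 7 2)(3 9 8 4)| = 4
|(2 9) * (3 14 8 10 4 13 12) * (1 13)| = |(1 13 12 3 14 8 10 4)(2 9)| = 8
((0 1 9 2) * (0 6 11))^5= (0 11 6 2 9 1)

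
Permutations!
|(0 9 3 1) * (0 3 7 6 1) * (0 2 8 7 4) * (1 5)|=21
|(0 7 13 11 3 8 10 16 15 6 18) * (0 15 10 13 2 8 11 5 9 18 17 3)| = |(0 7 2 8 13 5 9 18 15 6 17 3 11)(10 16)| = 26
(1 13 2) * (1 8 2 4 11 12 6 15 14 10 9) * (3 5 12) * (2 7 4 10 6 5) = [0, 13, 8, 2, 11, 12, 15, 4, 7, 1, 9, 3, 5, 10, 6, 14] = (1 13 10 9)(2 8 7 4 11 3)(5 12)(6 15 14)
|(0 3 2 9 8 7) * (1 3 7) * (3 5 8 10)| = |(0 7)(1 5 8)(2 9 10 3)| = 12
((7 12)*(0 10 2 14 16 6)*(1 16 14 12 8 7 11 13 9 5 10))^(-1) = (0 6 16 1)(2 10 5 9 13 11 12)(7 8)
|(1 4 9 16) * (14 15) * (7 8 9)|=6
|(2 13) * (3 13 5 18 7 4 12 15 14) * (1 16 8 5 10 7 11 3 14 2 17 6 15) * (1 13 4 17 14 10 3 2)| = |(1 16 8 5 18 11 2 3 4 12 13 14 10 7 17 6 15)| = 17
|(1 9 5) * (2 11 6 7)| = |(1 9 5)(2 11 6 7)| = 12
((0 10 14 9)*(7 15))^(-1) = ((0 10 14 9)(7 15))^(-1) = (0 9 14 10)(7 15)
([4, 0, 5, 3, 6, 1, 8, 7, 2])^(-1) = [1, 5, 8, 3, 0, 2, 4, 7, 6]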